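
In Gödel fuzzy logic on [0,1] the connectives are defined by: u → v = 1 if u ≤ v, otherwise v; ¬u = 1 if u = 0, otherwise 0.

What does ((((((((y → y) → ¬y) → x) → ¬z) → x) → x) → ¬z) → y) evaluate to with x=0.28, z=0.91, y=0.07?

(y → y): 0.07 ≤ 0.07, so result = 1
¬y: Gödel ¬ of 0.07 = 0 (operand ≠ 0)
((y → y) → ¬y): 1 > 0, so result = 0
(((y → y) → ¬y) → x): 0 ≤ 0.28, so result = 1
¬z: Gödel ¬ of 0.91 = 0 (operand ≠ 0)
((((y → y) → ¬y) → x) → ¬z): 1 > 0, so result = 0
(((((y → y) → ¬y) → x) → ¬z) → x): 0 ≤ 0.28, so result = 1
((((((y → y) → ¬y) → x) → ¬z) → x) → x): 1 > 0.28, so result = 0.28
¬z: Gödel ¬ of 0.91 = 0 (operand ≠ 0)
(((((((y → y) → ¬y) → x) → ¬z) → x) → x) → ¬z): 0.28 > 0, so result = 0
((((((((y → y) → ¬y) → x) → ¬z) → x) → x) → ¬z) → y): 0 ≤ 0.07, so result = 1

1.00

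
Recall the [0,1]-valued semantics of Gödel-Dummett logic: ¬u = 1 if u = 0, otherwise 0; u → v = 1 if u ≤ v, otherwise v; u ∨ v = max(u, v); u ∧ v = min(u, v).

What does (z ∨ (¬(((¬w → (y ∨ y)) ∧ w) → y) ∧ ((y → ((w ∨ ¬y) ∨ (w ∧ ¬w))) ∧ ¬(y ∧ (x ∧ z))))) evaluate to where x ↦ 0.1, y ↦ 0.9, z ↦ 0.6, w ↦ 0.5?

¬w: Gödel ¬ of 0.5 = 0 (operand ≠ 0)
(y ∨ y) = max(0.9, 0.9) = 0.9
(¬w → (y ∨ y)): 0 ≤ 0.9, so result = 1
((¬w → (y ∨ y)) ∧ w) = min(1, 0.5) = 0.5
(((¬w → (y ∨ y)) ∧ w) → y): 0.5 ≤ 0.9, so result = 1
¬(((¬w → (y ∨ y)) ∧ w) → y): Gödel ¬ of 1 = 0 (operand ≠ 0)
¬y: Gödel ¬ of 0.9 = 0 (operand ≠ 0)
(w ∨ ¬y) = max(0.5, 0) = 0.5
¬w: Gödel ¬ of 0.5 = 0 (operand ≠ 0)
(w ∧ ¬w) = min(0.5, 0) = 0
((w ∨ ¬y) ∨ (w ∧ ¬w)) = max(0.5, 0) = 0.5
(y → ((w ∨ ¬y) ∨ (w ∧ ¬w))): 0.9 > 0.5, so result = 0.5
(x ∧ z) = min(0.1, 0.6) = 0.1
(y ∧ (x ∧ z)) = min(0.9, 0.1) = 0.1
¬(y ∧ (x ∧ z)): Gödel ¬ of 0.1 = 0 (operand ≠ 0)
((y → ((w ∨ ¬y) ∨ (w ∧ ¬w))) ∧ ¬(y ∧ (x ∧ z))) = min(0.5, 0) = 0
(¬(((¬w → (y ∨ y)) ∧ w) → y) ∧ ((y → ((w ∨ ¬y) ∨ (w ∧ ¬w))) ∧ ¬(y ∧ (x ∧ z)))) = min(0, 0) = 0
(z ∨ (¬(((¬w → (y ∨ y)) ∧ w) → y) ∧ ((y → ((w ∨ ¬y) ∨ (w ∧ ¬w))) ∧ ¬(y ∧ (x ∧ z))))) = max(0.6, 0) = 0.6

0.60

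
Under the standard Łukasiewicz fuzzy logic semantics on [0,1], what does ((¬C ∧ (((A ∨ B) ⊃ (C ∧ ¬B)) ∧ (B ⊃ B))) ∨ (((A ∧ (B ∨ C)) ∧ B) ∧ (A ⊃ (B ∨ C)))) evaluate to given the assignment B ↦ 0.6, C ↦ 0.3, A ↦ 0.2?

¬C: Łukasiewicz ¬ gives 1 − 0.3 = 0.7
(A ∨ B) = max(0.2, 0.6) = 0.6
¬B: Łukasiewicz ¬ gives 1 − 0.6 = 0.4
(C ∧ ¬B) = min(0.3, 0.4) = 0.3
((A ∨ B) ⊃ (C ∧ ¬B)): min(1, 1 − 0.6 + 0.3) = 0.7
(B ⊃ B): min(1, 1 − 0.6 + 0.6) = 1
(((A ∨ B) ⊃ (C ∧ ¬B)) ∧ (B ⊃ B)) = min(0.7, 1) = 0.7
(¬C ∧ (((A ∨ B) ⊃ (C ∧ ¬B)) ∧ (B ⊃ B))) = min(0.7, 0.7) = 0.7
(B ∨ C) = max(0.6, 0.3) = 0.6
(A ∧ (B ∨ C)) = min(0.2, 0.6) = 0.2
((A ∧ (B ∨ C)) ∧ B) = min(0.2, 0.6) = 0.2
(B ∨ C) = max(0.6, 0.3) = 0.6
(A ⊃ (B ∨ C)): min(1, 1 − 0.2 + 0.6) = 1
(((A ∧ (B ∨ C)) ∧ B) ∧ (A ⊃ (B ∨ C))) = min(0.2, 1) = 0.2
((¬C ∧ (((A ∨ B) ⊃ (C ∧ ¬B)) ∧ (B ⊃ B))) ∨ (((A ∧ (B ∨ C)) ∧ B) ∧ (A ⊃ (B ∨ C)))) = max(0.7, 0.2) = 0.7

0.70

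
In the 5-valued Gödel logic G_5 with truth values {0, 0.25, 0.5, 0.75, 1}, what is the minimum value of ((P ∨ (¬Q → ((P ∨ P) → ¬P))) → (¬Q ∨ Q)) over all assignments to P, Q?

The minimum is attained at P = 0, Q = 0.25:
  ¬Q: Gödel ¬ of 0.25 = 0 (operand ≠ 0)
  (P ∨ P) = max(0, 0) = 0
  ¬P: Gödel ¬ of 0 = 1 (operand is 0)
  ((P ∨ P) → ¬P): 0 ≤ 1, so result = 1
  (¬Q → ((P ∨ P) → ¬P)): 0 ≤ 1, so result = 1
  (P ∨ (¬Q → ((P ∨ P) → ¬P))) = max(0, 1) = 1
  ¬Q: Gödel ¬ of 0.25 = 0 (operand ≠ 0)
  (¬Q ∨ Q) = max(0, 0.25) = 0.25
  ((P ∨ (¬Q → ((P ∨ P) → ¬P))) → (¬Q ∨ Q)): 1 > 0.25, so result = 0.25
Checking all 25 assignments confirms none give a value below 0.25.

0.25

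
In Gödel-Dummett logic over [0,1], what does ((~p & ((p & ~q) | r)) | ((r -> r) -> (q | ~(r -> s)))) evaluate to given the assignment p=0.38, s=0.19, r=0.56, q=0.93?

0.93

~p: Gödel ¬ of 0.38 = 0 (operand ≠ 0)
~q: Gödel ¬ of 0.93 = 0 (operand ≠ 0)
(p & ~q) = min(0.38, 0) = 0
((p & ~q) | r) = max(0, 0.56) = 0.56
(~p & ((p & ~q) | r)) = min(0, 0.56) = 0
(r -> r): 0.56 ≤ 0.56, so result = 1
(r -> s): 0.56 > 0.19, so result = 0.19
~(r -> s): Gödel ¬ of 0.19 = 0 (operand ≠ 0)
(q | ~(r -> s)) = max(0.93, 0) = 0.93
((r -> r) -> (q | ~(r -> s))): 1 > 0.93, so result = 0.93
((~p & ((p & ~q) | r)) | ((r -> r) -> (q | ~(r -> s)))) = max(0, 0.93) = 0.93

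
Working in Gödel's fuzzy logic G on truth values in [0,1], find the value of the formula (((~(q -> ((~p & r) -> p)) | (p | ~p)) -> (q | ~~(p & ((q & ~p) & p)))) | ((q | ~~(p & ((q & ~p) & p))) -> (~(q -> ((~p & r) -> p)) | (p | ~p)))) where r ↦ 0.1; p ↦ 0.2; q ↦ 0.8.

1.00

~p: Gödel ¬ of 0.2 = 0 (operand ≠ 0)
(~p & r) = min(0, 0.1) = 0
((~p & r) -> p): 0 ≤ 0.2, so result = 1
(q -> ((~p & r) -> p)): 0.8 ≤ 1, so result = 1
~(q -> ((~p & r) -> p)): Gödel ¬ of 1 = 0 (operand ≠ 0)
~p: Gödel ¬ of 0.2 = 0 (operand ≠ 0)
(p | ~p) = max(0.2, 0) = 0.2
(~(q -> ((~p & r) -> p)) | (p | ~p)) = max(0, 0.2) = 0.2
~p: Gödel ¬ of 0.2 = 0 (operand ≠ 0)
(q & ~p) = min(0.8, 0) = 0
((q & ~p) & p) = min(0, 0.2) = 0
(p & ((q & ~p) & p)) = min(0.2, 0) = 0
~(p & ((q & ~p) & p)): Gödel ¬ of 0 = 1 (operand is 0)
~~(p & ((q & ~p) & p)): Gödel ¬ of 1 = 0 (operand ≠ 0)
(q | ~~(p & ((q & ~p) & p))) = max(0.8, 0) = 0.8
((~(q -> ((~p & r) -> p)) | (p | ~p)) -> (q | ~~(p & ((q & ~p) & p)))): 0.2 ≤ 0.8, so result = 1
~p: Gödel ¬ of 0.2 = 0 (operand ≠ 0)
(q & ~p) = min(0.8, 0) = 0
((q & ~p) & p) = min(0, 0.2) = 0
(p & ((q & ~p) & p)) = min(0.2, 0) = 0
~(p & ((q & ~p) & p)): Gödel ¬ of 0 = 1 (operand is 0)
~~(p & ((q & ~p) & p)): Gödel ¬ of 1 = 0 (operand ≠ 0)
(q | ~~(p & ((q & ~p) & p))) = max(0.8, 0) = 0.8
~p: Gödel ¬ of 0.2 = 0 (operand ≠ 0)
(~p & r) = min(0, 0.1) = 0
((~p & r) -> p): 0 ≤ 0.2, so result = 1
(q -> ((~p & r) -> p)): 0.8 ≤ 1, so result = 1
~(q -> ((~p & r) -> p)): Gödel ¬ of 1 = 0 (operand ≠ 0)
~p: Gödel ¬ of 0.2 = 0 (operand ≠ 0)
(p | ~p) = max(0.2, 0) = 0.2
(~(q -> ((~p & r) -> p)) | (p | ~p)) = max(0, 0.2) = 0.2
((q | ~~(p & ((q & ~p) & p))) -> (~(q -> ((~p & r) -> p)) | (p | ~p))): 0.8 > 0.2, so result = 0.2
(((~(q -> ((~p & r) -> p)) | (p | ~p)) -> (q | ~~(p & ((q & ~p) & p)))) | ((q | ~~(p & ((q & ~p) & p))) -> (~(q -> ((~p & r) -> p)) | (p | ~p)))) = max(1, 0.2) = 1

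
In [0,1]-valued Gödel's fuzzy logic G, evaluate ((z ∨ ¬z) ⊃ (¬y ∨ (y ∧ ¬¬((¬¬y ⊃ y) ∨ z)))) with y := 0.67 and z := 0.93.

¬z: Gödel ¬ of 0.93 = 0 (operand ≠ 0)
(z ∨ ¬z) = max(0.93, 0) = 0.93
¬y: Gödel ¬ of 0.67 = 0 (operand ≠ 0)
¬y: Gödel ¬ of 0.67 = 0 (operand ≠ 0)
¬¬y: Gödel ¬ of 0 = 1 (operand is 0)
(¬¬y ⊃ y): 1 > 0.67, so result = 0.67
((¬¬y ⊃ y) ∨ z) = max(0.67, 0.93) = 0.93
¬((¬¬y ⊃ y) ∨ z): Gödel ¬ of 0.93 = 0 (operand ≠ 0)
¬¬((¬¬y ⊃ y) ∨ z): Gödel ¬ of 0 = 1 (operand is 0)
(y ∧ ¬¬((¬¬y ⊃ y) ∨ z)) = min(0.67, 1) = 0.67
(¬y ∨ (y ∧ ¬¬((¬¬y ⊃ y) ∨ z))) = max(0, 0.67) = 0.67
((z ∨ ¬z) ⊃ (¬y ∨ (y ∧ ¬¬((¬¬y ⊃ y) ∨ z)))): 0.93 > 0.67, so result = 0.67

0.67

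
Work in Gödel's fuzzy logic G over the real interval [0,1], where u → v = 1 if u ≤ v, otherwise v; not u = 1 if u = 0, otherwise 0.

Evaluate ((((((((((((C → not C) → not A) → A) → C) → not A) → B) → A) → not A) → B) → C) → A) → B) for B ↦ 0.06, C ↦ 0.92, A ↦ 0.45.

not C: Gödel ¬ of 0.92 = 0 (operand ≠ 0)
(C → not C): 0.92 > 0, so result = 0
not A: Gödel ¬ of 0.45 = 0 (operand ≠ 0)
((C → not C) → not A): 0 ≤ 0, so result = 1
(((C → not C) → not A) → A): 1 > 0.45, so result = 0.45
((((C → not C) → not A) → A) → C): 0.45 ≤ 0.92, so result = 1
not A: Gödel ¬ of 0.45 = 0 (operand ≠ 0)
(((((C → not C) → not A) → A) → C) → not A): 1 > 0, so result = 0
((((((C → not C) → not A) → A) → C) → not A) → B): 0 ≤ 0.06, so result = 1
(((((((C → not C) → not A) → A) → C) → not A) → B) → A): 1 > 0.45, so result = 0.45
not A: Gödel ¬ of 0.45 = 0 (operand ≠ 0)
((((((((C → not C) → not A) → A) → C) → not A) → B) → A) → not A): 0.45 > 0, so result = 0
(((((((((C → not C) → not A) → A) → C) → not A) → B) → A) → not A) → B): 0 ≤ 0.06, so result = 1
((((((((((C → not C) → not A) → A) → C) → not A) → B) → A) → not A) → B) → C): 1 > 0.92, so result = 0.92
(((((((((((C → not C) → not A) → A) → C) → not A) → B) → A) → not A) → B) → C) → A): 0.92 > 0.45, so result = 0.45
((((((((((((C → not C) → not A) → A) → C) → not A) → B) → A) → not A) → B) → C) → A) → B): 0.45 > 0.06, so result = 0.06

0.06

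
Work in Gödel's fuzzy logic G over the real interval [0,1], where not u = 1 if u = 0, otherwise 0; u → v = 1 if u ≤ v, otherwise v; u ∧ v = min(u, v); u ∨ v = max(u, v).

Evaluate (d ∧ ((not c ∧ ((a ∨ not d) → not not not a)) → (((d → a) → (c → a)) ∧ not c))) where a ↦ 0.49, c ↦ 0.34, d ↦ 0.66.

not c: Gödel ¬ of 0.34 = 0 (operand ≠ 0)
not d: Gödel ¬ of 0.66 = 0 (operand ≠ 0)
(a ∨ not d) = max(0.49, 0) = 0.49
not a: Gödel ¬ of 0.49 = 0 (operand ≠ 0)
not not a: Gödel ¬ of 0 = 1 (operand is 0)
not not not a: Gödel ¬ of 1 = 0 (operand ≠ 0)
((a ∨ not d) → not not not a): 0.49 > 0, so result = 0
(not c ∧ ((a ∨ not d) → not not not a)) = min(0, 0) = 0
(d → a): 0.66 > 0.49, so result = 0.49
(c → a): 0.34 ≤ 0.49, so result = 1
((d → a) → (c → a)): 0.49 ≤ 1, so result = 1
not c: Gödel ¬ of 0.34 = 0 (operand ≠ 0)
(((d → a) → (c → a)) ∧ not c) = min(1, 0) = 0
((not c ∧ ((a ∨ not d) → not not not a)) → (((d → a) → (c → a)) ∧ not c)): 0 ≤ 0, so result = 1
(d ∧ ((not c ∧ ((a ∨ not d) → not not not a)) → (((d → a) → (c → a)) ∧ not c))) = min(0.66, 1) = 0.66

0.66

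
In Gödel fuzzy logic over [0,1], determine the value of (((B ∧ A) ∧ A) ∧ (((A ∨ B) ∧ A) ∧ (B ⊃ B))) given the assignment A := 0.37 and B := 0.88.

0.37

(B ∧ A) = min(0.88, 0.37) = 0.37
((B ∧ A) ∧ A) = min(0.37, 0.37) = 0.37
(A ∨ B) = max(0.37, 0.88) = 0.88
((A ∨ B) ∧ A) = min(0.88, 0.37) = 0.37
(B ⊃ B): 0.88 ≤ 0.88, so result = 1
(((A ∨ B) ∧ A) ∧ (B ⊃ B)) = min(0.37, 1) = 0.37
(((B ∧ A) ∧ A) ∧ (((A ∨ B) ∧ A) ∧ (B ⊃ B))) = min(0.37, 0.37) = 0.37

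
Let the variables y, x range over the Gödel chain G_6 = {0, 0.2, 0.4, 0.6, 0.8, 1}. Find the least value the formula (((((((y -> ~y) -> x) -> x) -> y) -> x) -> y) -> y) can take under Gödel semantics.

The minimum is attained at y = 0.2, x = 0:
  ~y: Gödel ¬ of 0.2 = 0 (operand ≠ 0)
  (y -> ~y): 0.2 > 0, so result = 0
  ((y -> ~y) -> x): 0 ≤ 0, so result = 1
  (((y -> ~y) -> x) -> x): 1 > 0, so result = 0
  ((((y -> ~y) -> x) -> x) -> y): 0 ≤ 0.2, so result = 1
  (((((y -> ~y) -> x) -> x) -> y) -> x): 1 > 0, so result = 0
  ((((((y -> ~y) -> x) -> x) -> y) -> x) -> y): 0 ≤ 0.2, so result = 1
  (((((((y -> ~y) -> x) -> x) -> y) -> x) -> y) -> y): 1 > 0.2, so result = 0.2
Checking all 36 assignments confirms none give a value below 0.20.

0.20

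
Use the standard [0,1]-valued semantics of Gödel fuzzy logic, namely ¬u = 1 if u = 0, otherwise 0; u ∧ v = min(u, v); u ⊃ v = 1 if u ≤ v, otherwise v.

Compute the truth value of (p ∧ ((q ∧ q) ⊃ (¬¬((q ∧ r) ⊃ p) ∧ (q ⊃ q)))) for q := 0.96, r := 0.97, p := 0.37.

0.37

(q ∧ q) = min(0.96, 0.96) = 0.96
(q ∧ r) = min(0.96, 0.97) = 0.96
((q ∧ r) ⊃ p): 0.96 > 0.37, so result = 0.37
¬((q ∧ r) ⊃ p): Gödel ¬ of 0.37 = 0 (operand ≠ 0)
¬¬((q ∧ r) ⊃ p): Gödel ¬ of 0 = 1 (operand is 0)
(q ⊃ q): 0.96 ≤ 0.96, so result = 1
(¬¬((q ∧ r) ⊃ p) ∧ (q ⊃ q)) = min(1, 1) = 1
((q ∧ q) ⊃ (¬¬((q ∧ r) ⊃ p) ∧ (q ⊃ q))): 0.96 ≤ 1, so result = 1
(p ∧ ((q ∧ q) ⊃ (¬¬((q ∧ r) ⊃ p) ∧ (q ⊃ q)))) = min(0.37, 1) = 0.37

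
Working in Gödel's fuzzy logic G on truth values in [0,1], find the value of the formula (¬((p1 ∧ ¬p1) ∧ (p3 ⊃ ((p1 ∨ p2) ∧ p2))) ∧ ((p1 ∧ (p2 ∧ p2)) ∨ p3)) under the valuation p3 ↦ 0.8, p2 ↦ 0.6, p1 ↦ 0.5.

¬p1: Gödel ¬ of 0.5 = 0 (operand ≠ 0)
(p1 ∧ ¬p1) = min(0.5, 0) = 0
(p1 ∨ p2) = max(0.5, 0.6) = 0.6
((p1 ∨ p2) ∧ p2) = min(0.6, 0.6) = 0.6
(p3 ⊃ ((p1 ∨ p2) ∧ p2)): 0.8 > 0.6, so result = 0.6
((p1 ∧ ¬p1) ∧ (p3 ⊃ ((p1 ∨ p2) ∧ p2))) = min(0, 0.6) = 0
¬((p1 ∧ ¬p1) ∧ (p3 ⊃ ((p1 ∨ p2) ∧ p2))): Gödel ¬ of 0 = 1 (operand is 0)
(p2 ∧ p2) = min(0.6, 0.6) = 0.6
(p1 ∧ (p2 ∧ p2)) = min(0.5, 0.6) = 0.5
((p1 ∧ (p2 ∧ p2)) ∨ p3) = max(0.5, 0.8) = 0.8
(¬((p1 ∧ ¬p1) ∧ (p3 ⊃ ((p1 ∨ p2) ∧ p2))) ∧ ((p1 ∧ (p2 ∧ p2)) ∨ p3)) = min(1, 0.8) = 0.8

0.80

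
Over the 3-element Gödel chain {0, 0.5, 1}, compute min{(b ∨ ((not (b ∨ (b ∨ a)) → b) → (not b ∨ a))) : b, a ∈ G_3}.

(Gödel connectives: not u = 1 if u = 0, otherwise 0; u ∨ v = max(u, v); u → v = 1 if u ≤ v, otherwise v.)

0.50

The minimum is attained at b = 0.5, a = 0:
  (b ∨ a) = max(0.5, 0) = 0.5
  (b ∨ (b ∨ a)) = max(0.5, 0.5) = 0.5
  not (b ∨ (b ∨ a)): Gödel ¬ of 0.5 = 0 (operand ≠ 0)
  (not (b ∨ (b ∨ a)) → b): 0 ≤ 0.5, so result = 1
  not b: Gödel ¬ of 0.5 = 0 (operand ≠ 0)
  (not b ∨ a) = max(0, 0) = 0
  ((not (b ∨ (b ∨ a)) → b) → (not b ∨ a)): 1 > 0, so result = 0
  (b ∨ ((not (b ∨ (b ∨ a)) → b) → (not b ∨ a))) = max(0.5, 0) = 0.5
Checking all 9 assignments confirms none give a value below 0.50.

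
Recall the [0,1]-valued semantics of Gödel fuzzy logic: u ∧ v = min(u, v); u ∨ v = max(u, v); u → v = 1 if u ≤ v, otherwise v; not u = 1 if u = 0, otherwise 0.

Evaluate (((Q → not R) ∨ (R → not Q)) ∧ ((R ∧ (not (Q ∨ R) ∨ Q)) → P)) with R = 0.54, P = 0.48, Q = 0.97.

not R: Gödel ¬ of 0.54 = 0 (operand ≠ 0)
(Q → not R): 0.97 > 0, so result = 0
not Q: Gödel ¬ of 0.97 = 0 (operand ≠ 0)
(R → not Q): 0.54 > 0, so result = 0
((Q → not R) ∨ (R → not Q)) = max(0, 0) = 0
(Q ∨ R) = max(0.97, 0.54) = 0.97
not (Q ∨ R): Gödel ¬ of 0.97 = 0 (operand ≠ 0)
(not (Q ∨ R) ∨ Q) = max(0, 0.97) = 0.97
(R ∧ (not (Q ∨ R) ∨ Q)) = min(0.54, 0.97) = 0.54
((R ∧ (not (Q ∨ R) ∨ Q)) → P): 0.54 > 0.48, so result = 0.48
(((Q → not R) ∨ (R → not Q)) ∧ ((R ∧ (not (Q ∨ R) ∨ Q)) → P)) = min(0, 0.48) = 0

0.00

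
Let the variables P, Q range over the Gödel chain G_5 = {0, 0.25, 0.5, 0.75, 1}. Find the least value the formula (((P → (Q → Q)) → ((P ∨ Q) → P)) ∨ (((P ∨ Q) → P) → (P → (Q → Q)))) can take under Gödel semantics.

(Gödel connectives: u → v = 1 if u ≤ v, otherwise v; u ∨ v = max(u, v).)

Every assignment gives 1. For instance at P = 0, Q = 0:
  (Q → Q): 0 ≤ 0, so result = 1
  (P → (Q → Q)): 0 ≤ 1, so result = 1
  (P ∨ Q) = max(0, 0) = 0
  ((P ∨ Q) → P): 0 ≤ 0, so result = 1
  ((P → (Q → Q)) → ((P ∨ Q) → P)): 1 ≤ 1, so result = 1
  (P ∨ Q) = max(0, 0) = 0
  ((P ∨ Q) → P): 0 ≤ 0, so result = 1
  (Q → Q): 0 ≤ 0, so result = 1
  (P → (Q → Q)): 0 ≤ 1, so result = 1
  (((P ∨ Q) → P) → (P → (Q → Q))): 1 ≤ 1, so result = 1
  (((P → (Q → Q)) → ((P ∨ Q) → P)) ∨ (((P ∨ Q) → P) → (P → (Q → Q)))) = max(1, 1) = 1
All 25 assignments give value 1 — the formula is a G_5-tautology.

1.00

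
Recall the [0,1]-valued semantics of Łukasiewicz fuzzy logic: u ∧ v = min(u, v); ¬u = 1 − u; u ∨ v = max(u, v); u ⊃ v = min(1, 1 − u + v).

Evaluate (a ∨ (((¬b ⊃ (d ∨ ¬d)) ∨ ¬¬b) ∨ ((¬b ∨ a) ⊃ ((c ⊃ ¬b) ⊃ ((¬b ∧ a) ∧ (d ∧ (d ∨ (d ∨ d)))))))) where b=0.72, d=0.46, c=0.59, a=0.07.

¬b: Łukasiewicz ¬ gives 1 − 0.72 = 0.28
¬d: Łukasiewicz ¬ gives 1 − 0.46 = 0.54
(d ∨ ¬d) = max(0.46, 0.54) = 0.54
(¬b ⊃ (d ∨ ¬d)): min(1, 1 − 0.28 + 0.54) = 1
¬b: Łukasiewicz ¬ gives 1 − 0.72 = 0.28
¬¬b: Łukasiewicz ¬ gives 1 − 0.28 = 0.72
((¬b ⊃ (d ∨ ¬d)) ∨ ¬¬b) = max(1, 0.72) = 1
¬b: Łukasiewicz ¬ gives 1 − 0.72 = 0.28
(¬b ∨ a) = max(0.28, 0.07) = 0.28
¬b: Łukasiewicz ¬ gives 1 − 0.72 = 0.28
(c ⊃ ¬b): min(1, 1 − 0.59 + 0.28) = 0.69
¬b: Łukasiewicz ¬ gives 1 − 0.72 = 0.28
(¬b ∧ a) = min(0.28, 0.07) = 0.07
(d ∨ d) = max(0.46, 0.46) = 0.46
(d ∨ (d ∨ d)) = max(0.46, 0.46) = 0.46
(d ∧ (d ∨ (d ∨ d))) = min(0.46, 0.46) = 0.46
((¬b ∧ a) ∧ (d ∧ (d ∨ (d ∨ d)))) = min(0.07, 0.46) = 0.07
((c ⊃ ¬b) ⊃ ((¬b ∧ a) ∧ (d ∧ (d ∨ (d ∨ d))))): min(1, 1 − 0.69 + 0.07) = 0.38
((¬b ∨ a) ⊃ ((c ⊃ ¬b) ⊃ ((¬b ∧ a) ∧ (d ∧ (d ∨ (d ∨ d)))))): min(1, 1 − 0.28 + 0.38) = 1
(((¬b ⊃ (d ∨ ¬d)) ∨ ¬¬b) ∨ ((¬b ∨ a) ⊃ ((c ⊃ ¬b) ⊃ ((¬b ∧ a) ∧ (d ∧ (d ∨ (d ∨ d))))))) = max(1, 1) = 1
(a ∨ (((¬b ⊃ (d ∨ ¬d)) ∨ ¬¬b) ∨ ((¬b ∨ a) ⊃ ((c ⊃ ¬b) ⊃ ((¬b ∧ a) ∧ (d ∧ (d ∨ (d ∨ d)))))))) = max(0.07, 1) = 1

1.00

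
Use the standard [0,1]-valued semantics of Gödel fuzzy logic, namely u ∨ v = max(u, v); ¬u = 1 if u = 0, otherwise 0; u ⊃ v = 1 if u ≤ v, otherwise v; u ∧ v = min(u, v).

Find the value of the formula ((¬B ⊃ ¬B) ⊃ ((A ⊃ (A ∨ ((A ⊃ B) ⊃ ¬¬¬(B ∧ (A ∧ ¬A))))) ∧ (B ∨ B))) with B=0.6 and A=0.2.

¬B: Gödel ¬ of 0.6 = 0 (operand ≠ 0)
¬B: Gödel ¬ of 0.6 = 0 (operand ≠ 0)
(¬B ⊃ ¬B): 0 ≤ 0, so result = 1
(A ⊃ B): 0.2 ≤ 0.6, so result = 1
¬A: Gödel ¬ of 0.2 = 0 (operand ≠ 0)
(A ∧ ¬A) = min(0.2, 0) = 0
(B ∧ (A ∧ ¬A)) = min(0.6, 0) = 0
¬(B ∧ (A ∧ ¬A)): Gödel ¬ of 0 = 1 (operand is 0)
¬¬(B ∧ (A ∧ ¬A)): Gödel ¬ of 1 = 0 (operand ≠ 0)
¬¬¬(B ∧ (A ∧ ¬A)): Gödel ¬ of 0 = 1 (operand is 0)
((A ⊃ B) ⊃ ¬¬¬(B ∧ (A ∧ ¬A))): 1 ≤ 1, so result = 1
(A ∨ ((A ⊃ B) ⊃ ¬¬¬(B ∧ (A ∧ ¬A)))) = max(0.2, 1) = 1
(A ⊃ (A ∨ ((A ⊃ B) ⊃ ¬¬¬(B ∧ (A ∧ ¬A))))): 0.2 ≤ 1, so result = 1
(B ∨ B) = max(0.6, 0.6) = 0.6
((A ⊃ (A ∨ ((A ⊃ B) ⊃ ¬¬¬(B ∧ (A ∧ ¬A))))) ∧ (B ∨ B)) = min(1, 0.6) = 0.6
((¬B ⊃ ¬B) ⊃ ((A ⊃ (A ∨ ((A ⊃ B) ⊃ ¬¬¬(B ∧ (A ∧ ¬A))))) ∧ (B ∨ B))): 1 > 0.6, so result = 0.6

0.60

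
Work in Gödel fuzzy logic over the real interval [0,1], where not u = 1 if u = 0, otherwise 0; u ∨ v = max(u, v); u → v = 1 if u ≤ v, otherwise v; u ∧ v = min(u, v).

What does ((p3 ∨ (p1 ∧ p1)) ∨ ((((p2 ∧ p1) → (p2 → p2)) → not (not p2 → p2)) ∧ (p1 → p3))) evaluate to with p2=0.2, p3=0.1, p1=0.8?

(p1 ∧ p1) = min(0.8, 0.8) = 0.8
(p3 ∨ (p1 ∧ p1)) = max(0.1, 0.8) = 0.8
(p2 ∧ p1) = min(0.2, 0.8) = 0.2
(p2 → p2): 0.2 ≤ 0.2, so result = 1
((p2 ∧ p1) → (p2 → p2)): 0.2 ≤ 1, so result = 1
not p2: Gödel ¬ of 0.2 = 0 (operand ≠ 0)
(not p2 → p2): 0 ≤ 0.2, so result = 1
not (not p2 → p2): Gödel ¬ of 1 = 0 (operand ≠ 0)
(((p2 ∧ p1) → (p2 → p2)) → not (not p2 → p2)): 1 > 0, so result = 0
(p1 → p3): 0.8 > 0.1, so result = 0.1
((((p2 ∧ p1) → (p2 → p2)) → not (not p2 → p2)) ∧ (p1 → p3)) = min(0, 0.1) = 0
((p3 ∨ (p1 ∧ p1)) ∨ ((((p2 ∧ p1) → (p2 → p2)) → not (not p2 → p2)) ∧ (p1 → p3))) = max(0.8, 0) = 0.8

0.80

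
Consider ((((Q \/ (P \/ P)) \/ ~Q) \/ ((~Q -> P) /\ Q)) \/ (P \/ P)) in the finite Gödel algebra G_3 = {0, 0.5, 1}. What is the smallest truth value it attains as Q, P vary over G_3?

The minimum is attained at Q = 0.5, P = 0:
  (P \/ P) = max(0, 0) = 0
  (Q \/ (P \/ P)) = max(0.5, 0) = 0.5
  ~Q: Gödel ¬ of 0.5 = 0 (operand ≠ 0)
  ((Q \/ (P \/ P)) \/ ~Q) = max(0.5, 0) = 0.5
  ~Q: Gödel ¬ of 0.5 = 0 (operand ≠ 0)
  (~Q -> P): 0 ≤ 0, so result = 1
  ((~Q -> P) /\ Q) = min(1, 0.5) = 0.5
  (((Q \/ (P \/ P)) \/ ~Q) \/ ((~Q -> P) /\ Q)) = max(0.5, 0.5) = 0.5
  (P \/ P) = max(0, 0) = 0
  ((((Q \/ (P \/ P)) \/ ~Q) \/ ((~Q -> P) /\ Q)) \/ (P \/ P)) = max(0.5, 0) = 0.5
Checking all 9 assignments confirms none give a value below 0.50.

0.50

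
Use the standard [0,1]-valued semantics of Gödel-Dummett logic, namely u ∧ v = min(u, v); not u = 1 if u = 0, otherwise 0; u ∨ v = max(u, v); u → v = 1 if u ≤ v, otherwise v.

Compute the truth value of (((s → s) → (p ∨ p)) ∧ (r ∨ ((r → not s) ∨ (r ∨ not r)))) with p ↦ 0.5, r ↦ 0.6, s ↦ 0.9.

(s → s): 0.9 ≤ 0.9, so result = 1
(p ∨ p) = max(0.5, 0.5) = 0.5
((s → s) → (p ∨ p)): 1 > 0.5, so result = 0.5
not s: Gödel ¬ of 0.9 = 0 (operand ≠ 0)
(r → not s): 0.6 > 0, so result = 0
not r: Gödel ¬ of 0.6 = 0 (operand ≠ 0)
(r ∨ not r) = max(0.6, 0) = 0.6
((r → not s) ∨ (r ∨ not r)) = max(0, 0.6) = 0.6
(r ∨ ((r → not s) ∨ (r ∨ not r))) = max(0.6, 0.6) = 0.6
(((s → s) → (p ∨ p)) ∧ (r ∨ ((r → not s) ∨ (r ∨ not r)))) = min(0.5, 0.6) = 0.5

0.50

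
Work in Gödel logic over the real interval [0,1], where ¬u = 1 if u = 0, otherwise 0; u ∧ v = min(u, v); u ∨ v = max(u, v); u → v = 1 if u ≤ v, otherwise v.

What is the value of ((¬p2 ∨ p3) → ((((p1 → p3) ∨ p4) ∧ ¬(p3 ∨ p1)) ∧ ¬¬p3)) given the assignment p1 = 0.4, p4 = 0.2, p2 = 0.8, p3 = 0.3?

¬p2: Gödel ¬ of 0.8 = 0 (operand ≠ 0)
(¬p2 ∨ p3) = max(0, 0.3) = 0.3
(p1 → p3): 0.4 > 0.3, so result = 0.3
((p1 → p3) ∨ p4) = max(0.3, 0.2) = 0.3
(p3 ∨ p1) = max(0.3, 0.4) = 0.4
¬(p3 ∨ p1): Gödel ¬ of 0.4 = 0 (operand ≠ 0)
(((p1 → p3) ∨ p4) ∧ ¬(p3 ∨ p1)) = min(0.3, 0) = 0
¬p3: Gödel ¬ of 0.3 = 0 (operand ≠ 0)
¬¬p3: Gödel ¬ of 0 = 1 (operand is 0)
((((p1 → p3) ∨ p4) ∧ ¬(p3 ∨ p1)) ∧ ¬¬p3) = min(0, 1) = 0
((¬p2 ∨ p3) → ((((p1 → p3) ∨ p4) ∧ ¬(p3 ∨ p1)) ∧ ¬¬p3)): 0.3 > 0, so result = 0

0.00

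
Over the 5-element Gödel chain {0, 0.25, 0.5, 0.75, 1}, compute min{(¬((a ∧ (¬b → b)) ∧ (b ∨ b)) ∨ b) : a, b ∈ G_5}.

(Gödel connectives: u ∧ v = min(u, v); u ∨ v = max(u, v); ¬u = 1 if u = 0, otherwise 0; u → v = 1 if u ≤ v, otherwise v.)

0.25

The minimum is attained at a = 0.25, b = 0.25:
  ¬b: Gödel ¬ of 0.25 = 0 (operand ≠ 0)
  (¬b → b): 0 ≤ 0.25, so result = 1
  (a ∧ (¬b → b)) = min(0.25, 1) = 0.25
  (b ∨ b) = max(0.25, 0.25) = 0.25
  ((a ∧ (¬b → b)) ∧ (b ∨ b)) = min(0.25, 0.25) = 0.25
  ¬((a ∧ (¬b → b)) ∧ (b ∨ b)): Gödel ¬ of 0.25 = 0 (operand ≠ 0)
  (¬((a ∧ (¬b → b)) ∧ (b ∨ b)) ∨ b) = max(0, 0.25) = 0.25
Checking all 25 assignments confirms none give a value below 0.25.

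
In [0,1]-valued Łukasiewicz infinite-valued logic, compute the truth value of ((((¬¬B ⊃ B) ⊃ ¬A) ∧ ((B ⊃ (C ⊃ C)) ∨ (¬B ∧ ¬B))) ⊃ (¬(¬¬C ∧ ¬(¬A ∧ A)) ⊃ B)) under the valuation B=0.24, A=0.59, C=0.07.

¬B: Łukasiewicz ¬ gives 1 − 0.24 = 0.76
¬¬B: Łukasiewicz ¬ gives 1 − 0.76 = 0.24
(¬¬B ⊃ B): min(1, 1 − 0.24 + 0.24) = 1
¬A: Łukasiewicz ¬ gives 1 − 0.59 = 0.41
((¬¬B ⊃ B) ⊃ ¬A): min(1, 1 − 1 + 0.41) = 0.41
(C ⊃ C): min(1, 1 − 0.07 + 0.07) = 1
(B ⊃ (C ⊃ C)): min(1, 1 − 0.24 + 1) = 1
¬B: Łukasiewicz ¬ gives 1 − 0.24 = 0.76
¬B: Łukasiewicz ¬ gives 1 − 0.24 = 0.76
(¬B ∧ ¬B) = min(0.76, 0.76) = 0.76
((B ⊃ (C ⊃ C)) ∨ (¬B ∧ ¬B)) = max(1, 0.76) = 1
(((¬¬B ⊃ B) ⊃ ¬A) ∧ ((B ⊃ (C ⊃ C)) ∨ (¬B ∧ ¬B))) = min(0.41, 1) = 0.41
¬C: Łukasiewicz ¬ gives 1 − 0.07 = 0.93
¬¬C: Łukasiewicz ¬ gives 1 − 0.93 = 0.07
¬A: Łukasiewicz ¬ gives 1 − 0.59 = 0.41
(¬A ∧ A) = min(0.41, 0.59) = 0.41
¬(¬A ∧ A): Łukasiewicz ¬ gives 1 − 0.41 = 0.59
(¬¬C ∧ ¬(¬A ∧ A)) = min(0.07, 0.59) = 0.07
¬(¬¬C ∧ ¬(¬A ∧ A)): Łukasiewicz ¬ gives 1 − 0.07 = 0.93
(¬(¬¬C ∧ ¬(¬A ∧ A)) ⊃ B): min(1, 1 − 0.93 + 0.24) = 0.31
((((¬¬B ⊃ B) ⊃ ¬A) ∧ ((B ⊃ (C ⊃ C)) ∨ (¬B ∧ ¬B))) ⊃ (¬(¬¬C ∧ ¬(¬A ∧ A)) ⊃ B)): min(1, 1 − 0.41 + 0.31) = 0.9

0.90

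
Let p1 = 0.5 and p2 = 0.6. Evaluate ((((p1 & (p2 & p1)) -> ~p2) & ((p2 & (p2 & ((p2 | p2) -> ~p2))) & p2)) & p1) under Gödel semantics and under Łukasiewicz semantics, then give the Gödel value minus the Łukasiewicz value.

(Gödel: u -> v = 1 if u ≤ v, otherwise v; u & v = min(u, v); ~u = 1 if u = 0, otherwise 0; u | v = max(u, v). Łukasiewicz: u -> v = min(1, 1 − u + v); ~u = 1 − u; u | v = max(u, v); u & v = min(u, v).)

Gödel evaluation:
  (p2 & p1) = min(0.6, 0.5) = 0.5
  (p1 & (p2 & p1)) = min(0.5, 0.5) = 0.5
  ~p2: Gödel ¬ of 0.6 = 0 (operand ≠ 0)
  ((p1 & (p2 & p1)) -> ~p2): 0.5 > 0, so result = 0
  (p2 | p2) = max(0.6, 0.6) = 0.6
  ~p2: Gödel ¬ of 0.6 = 0 (operand ≠ 0)
  ((p2 | p2) -> ~p2): 0.6 > 0, so result = 0
  (p2 & ((p2 | p2) -> ~p2)) = min(0.6, 0) = 0
  (p2 & (p2 & ((p2 | p2) -> ~p2))) = min(0.6, 0) = 0
  ((p2 & (p2 & ((p2 | p2) -> ~p2))) & p2) = min(0, 0.6) = 0
  (((p1 & (p2 & p1)) -> ~p2) & ((p2 & (p2 & ((p2 | p2) -> ~p2))) & p2)) = min(0, 0) = 0
  ((((p1 & (p2 & p1)) -> ~p2) & ((p2 & (p2 & ((p2 | p2) -> ~p2))) & p2)) & p1) = min(0, 0.5) = 0
  Gödel value = 0
Łukasiewicz evaluation:
  (p2 & p1) = min(0.6, 0.5) = 0.5
  (p1 & (p2 & p1)) = min(0.5, 0.5) = 0.5
  ~p2: Łukasiewicz ¬ gives 1 − 0.6 = 0.4
  ((p1 & (p2 & p1)) -> ~p2): min(1, 1 − 0.5 + 0.4) = 0.9
  (p2 | p2) = max(0.6, 0.6) = 0.6
  ~p2: Łukasiewicz ¬ gives 1 − 0.6 = 0.4
  ((p2 | p2) -> ~p2): min(1, 1 − 0.6 + 0.4) = 0.8
  (p2 & ((p2 | p2) -> ~p2)) = min(0.6, 0.8) = 0.6
  (p2 & (p2 & ((p2 | p2) -> ~p2))) = min(0.6, 0.6) = 0.6
  ((p2 & (p2 & ((p2 | p2) -> ~p2))) & p2) = min(0.6, 0.6) = 0.6
  (((p1 & (p2 & p1)) -> ~p2) & ((p2 & (p2 & ((p2 | p2) -> ~p2))) & p2)) = min(0.9, 0.6) = 0.6
  ((((p1 & (p2 & p1)) -> ~p2) & ((p2 & (p2 & ((p2 | p2) -> ~p2))) & p2)) & p1) = min(0.6, 0.5) = 0.5
  Łukasiewicz value = 0.5
Difference: 0 − 0.5 = -0.50

-0.50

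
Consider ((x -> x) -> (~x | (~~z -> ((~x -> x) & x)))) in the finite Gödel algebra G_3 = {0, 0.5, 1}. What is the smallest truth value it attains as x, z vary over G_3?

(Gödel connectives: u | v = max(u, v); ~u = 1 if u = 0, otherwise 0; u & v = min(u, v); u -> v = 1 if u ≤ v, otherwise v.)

0.50

The minimum is attained at x = 0.5, z = 0.5:
  (x -> x): 0.5 ≤ 0.5, so result = 1
  ~x: Gödel ¬ of 0.5 = 0 (operand ≠ 0)
  ~z: Gödel ¬ of 0.5 = 0 (operand ≠ 0)
  ~~z: Gödel ¬ of 0 = 1 (operand is 0)
  ~x: Gödel ¬ of 0.5 = 0 (operand ≠ 0)
  (~x -> x): 0 ≤ 0.5, so result = 1
  ((~x -> x) & x) = min(1, 0.5) = 0.5
  (~~z -> ((~x -> x) & x)): 1 > 0.5, so result = 0.5
  (~x | (~~z -> ((~x -> x) & x))) = max(0, 0.5) = 0.5
  ((x -> x) -> (~x | (~~z -> ((~x -> x) & x)))): 1 > 0.5, so result = 0.5
Checking all 9 assignments confirms none give a value below 0.50.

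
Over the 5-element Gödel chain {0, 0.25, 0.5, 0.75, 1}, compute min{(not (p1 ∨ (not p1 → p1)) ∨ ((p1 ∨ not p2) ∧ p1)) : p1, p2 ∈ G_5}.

0.25

The minimum is attained at p1 = 0.25, p2 = 0:
  not p1: Gödel ¬ of 0.25 = 0 (operand ≠ 0)
  (not p1 → p1): 0 ≤ 0.25, so result = 1
  (p1 ∨ (not p1 → p1)) = max(0.25, 1) = 1
  not (p1 ∨ (not p1 → p1)): Gödel ¬ of 1 = 0 (operand ≠ 0)
  not p2: Gödel ¬ of 0 = 1 (operand is 0)
  (p1 ∨ not p2) = max(0.25, 1) = 1
  ((p1 ∨ not p2) ∧ p1) = min(1, 0.25) = 0.25
  (not (p1 ∨ (not p1 → p1)) ∨ ((p1 ∨ not p2) ∧ p1)) = max(0, 0.25) = 0.25
Checking all 25 assignments confirms none give a value below 0.25.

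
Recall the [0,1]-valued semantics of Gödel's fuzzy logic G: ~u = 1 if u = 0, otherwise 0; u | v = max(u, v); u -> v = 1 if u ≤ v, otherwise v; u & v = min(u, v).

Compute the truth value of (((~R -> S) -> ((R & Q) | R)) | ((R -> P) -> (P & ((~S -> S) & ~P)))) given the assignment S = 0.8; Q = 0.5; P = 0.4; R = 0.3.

~R: Gödel ¬ of 0.3 = 0 (operand ≠ 0)
(~R -> S): 0 ≤ 0.8, so result = 1
(R & Q) = min(0.3, 0.5) = 0.3
((R & Q) | R) = max(0.3, 0.3) = 0.3
((~R -> S) -> ((R & Q) | R)): 1 > 0.3, so result = 0.3
(R -> P): 0.3 ≤ 0.4, so result = 1
~S: Gödel ¬ of 0.8 = 0 (operand ≠ 0)
(~S -> S): 0 ≤ 0.8, so result = 1
~P: Gödel ¬ of 0.4 = 0 (operand ≠ 0)
((~S -> S) & ~P) = min(1, 0) = 0
(P & ((~S -> S) & ~P)) = min(0.4, 0) = 0
((R -> P) -> (P & ((~S -> S) & ~P))): 1 > 0, so result = 0
(((~R -> S) -> ((R & Q) | R)) | ((R -> P) -> (P & ((~S -> S) & ~P)))) = max(0.3, 0) = 0.3

0.30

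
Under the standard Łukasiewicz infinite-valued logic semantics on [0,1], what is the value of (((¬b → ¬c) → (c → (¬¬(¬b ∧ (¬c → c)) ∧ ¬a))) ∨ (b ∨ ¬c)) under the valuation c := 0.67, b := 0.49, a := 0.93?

0.58

¬b: Łukasiewicz ¬ gives 1 − 0.49 = 0.51
¬c: Łukasiewicz ¬ gives 1 − 0.67 = 0.33
(¬b → ¬c): min(1, 1 − 0.51 + 0.33) = 0.82
¬b: Łukasiewicz ¬ gives 1 − 0.49 = 0.51
¬c: Łukasiewicz ¬ gives 1 − 0.67 = 0.33
(¬c → c): min(1, 1 − 0.33 + 0.67) = 1
(¬b ∧ (¬c → c)) = min(0.51, 1) = 0.51
¬(¬b ∧ (¬c → c)): Łukasiewicz ¬ gives 1 − 0.51 = 0.49
¬¬(¬b ∧ (¬c → c)): Łukasiewicz ¬ gives 1 − 0.49 = 0.51
¬a: Łukasiewicz ¬ gives 1 − 0.93 = 0.07
(¬¬(¬b ∧ (¬c → c)) ∧ ¬a) = min(0.51, 0.07) = 0.07
(c → (¬¬(¬b ∧ (¬c → c)) ∧ ¬a)): min(1, 1 − 0.67 + 0.07) = 0.4
((¬b → ¬c) → (c → (¬¬(¬b ∧ (¬c → c)) ∧ ¬a))): min(1, 1 − 0.82 + 0.4) = 0.58
¬c: Łukasiewicz ¬ gives 1 − 0.67 = 0.33
(b ∨ ¬c) = max(0.49, 0.33) = 0.49
(((¬b → ¬c) → (c → (¬¬(¬b ∧ (¬c → c)) ∧ ¬a))) ∨ (b ∨ ¬c)) = max(0.58, 0.49) = 0.58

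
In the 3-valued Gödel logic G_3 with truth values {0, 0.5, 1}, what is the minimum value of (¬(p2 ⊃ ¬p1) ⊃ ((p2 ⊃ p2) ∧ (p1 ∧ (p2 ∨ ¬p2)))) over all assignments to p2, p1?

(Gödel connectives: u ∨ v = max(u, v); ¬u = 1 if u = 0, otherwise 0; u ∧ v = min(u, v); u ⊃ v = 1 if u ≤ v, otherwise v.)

0.50

The minimum is attained at p2 = 0.5, p1 = 0.5:
  ¬p1: Gödel ¬ of 0.5 = 0 (operand ≠ 0)
  (p2 ⊃ ¬p1): 0.5 > 0, so result = 0
  ¬(p2 ⊃ ¬p1): Gödel ¬ of 0 = 1 (operand is 0)
  (p2 ⊃ p2): 0.5 ≤ 0.5, so result = 1
  ¬p2: Gödel ¬ of 0.5 = 0 (operand ≠ 0)
  (p2 ∨ ¬p2) = max(0.5, 0) = 0.5
  (p1 ∧ (p2 ∨ ¬p2)) = min(0.5, 0.5) = 0.5
  ((p2 ⊃ p2) ∧ (p1 ∧ (p2 ∨ ¬p2))) = min(1, 0.5) = 0.5
  (¬(p2 ⊃ ¬p1) ⊃ ((p2 ⊃ p2) ∧ (p1 ∧ (p2 ∨ ¬p2)))): 1 > 0.5, so result = 0.5
Checking all 9 assignments confirms none give a value below 0.50.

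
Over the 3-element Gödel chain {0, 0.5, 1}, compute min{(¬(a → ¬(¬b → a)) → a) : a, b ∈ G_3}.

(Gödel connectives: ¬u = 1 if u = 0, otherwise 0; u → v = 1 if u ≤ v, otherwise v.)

The minimum is attained at a = 0.5, b = 0:
  ¬b: Gödel ¬ of 0 = 1 (operand is 0)
  (¬b → a): 1 > 0.5, so result = 0.5
  ¬(¬b → a): Gödel ¬ of 0.5 = 0 (operand ≠ 0)
  (a → ¬(¬b → a)): 0.5 > 0, so result = 0
  ¬(a → ¬(¬b → a)): Gödel ¬ of 0 = 1 (operand is 0)
  (¬(a → ¬(¬b → a)) → a): 1 > 0.5, so result = 0.5
Checking all 9 assignments confirms none give a value below 0.50.

0.50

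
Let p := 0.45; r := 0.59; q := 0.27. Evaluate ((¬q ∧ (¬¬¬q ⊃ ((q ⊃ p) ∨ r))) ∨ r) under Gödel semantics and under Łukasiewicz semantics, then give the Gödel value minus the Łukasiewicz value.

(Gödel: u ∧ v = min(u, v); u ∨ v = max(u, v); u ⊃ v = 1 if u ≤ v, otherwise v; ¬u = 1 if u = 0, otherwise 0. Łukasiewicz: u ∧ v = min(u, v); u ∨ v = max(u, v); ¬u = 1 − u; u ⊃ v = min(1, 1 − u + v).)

Gödel evaluation:
  ¬q: Gödel ¬ of 0.27 = 0 (operand ≠ 0)
  ¬q: Gödel ¬ of 0.27 = 0 (operand ≠ 0)
  ¬¬q: Gödel ¬ of 0 = 1 (operand is 0)
  ¬¬¬q: Gödel ¬ of 1 = 0 (operand ≠ 0)
  (q ⊃ p): 0.27 ≤ 0.45, so result = 1
  ((q ⊃ p) ∨ r) = max(1, 0.59) = 1
  (¬¬¬q ⊃ ((q ⊃ p) ∨ r)): 0 ≤ 1, so result = 1
  (¬q ∧ (¬¬¬q ⊃ ((q ⊃ p) ∨ r))) = min(0, 1) = 0
  ((¬q ∧ (¬¬¬q ⊃ ((q ⊃ p) ∨ r))) ∨ r) = max(0, 0.59) = 0.59
  Gödel value = 0.59
Łukasiewicz evaluation:
  ¬q: Łukasiewicz ¬ gives 1 − 0.27 = 0.73
  ¬q: Łukasiewicz ¬ gives 1 − 0.27 = 0.73
  ¬¬q: Łukasiewicz ¬ gives 1 − 0.73 = 0.27
  ¬¬¬q: Łukasiewicz ¬ gives 1 − 0.27 = 0.73
  (q ⊃ p): min(1, 1 − 0.27 + 0.45) = 1
  ((q ⊃ p) ∨ r) = max(1, 0.59) = 1
  (¬¬¬q ⊃ ((q ⊃ p) ∨ r)): min(1, 1 − 0.73 + 1) = 1
  (¬q ∧ (¬¬¬q ⊃ ((q ⊃ p) ∨ r))) = min(0.73, 1) = 0.73
  ((¬q ∧ (¬¬¬q ⊃ ((q ⊃ p) ∨ r))) ∨ r) = max(0.73, 0.59) = 0.73
  Łukasiewicz value = 0.73
Difference: 0.59 − 0.73 = -0.14

-0.14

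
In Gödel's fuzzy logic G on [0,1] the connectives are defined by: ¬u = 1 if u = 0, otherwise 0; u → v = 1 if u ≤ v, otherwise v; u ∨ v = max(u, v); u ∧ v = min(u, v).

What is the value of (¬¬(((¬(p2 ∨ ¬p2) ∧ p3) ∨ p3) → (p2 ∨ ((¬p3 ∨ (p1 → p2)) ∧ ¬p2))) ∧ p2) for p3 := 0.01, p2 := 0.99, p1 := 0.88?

0.99

¬p2: Gödel ¬ of 0.99 = 0 (operand ≠ 0)
(p2 ∨ ¬p2) = max(0.99, 0) = 0.99
¬(p2 ∨ ¬p2): Gödel ¬ of 0.99 = 0 (operand ≠ 0)
(¬(p2 ∨ ¬p2) ∧ p3) = min(0, 0.01) = 0
((¬(p2 ∨ ¬p2) ∧ p3) ∨ p3) = max(0, 0.01) = 0.01
¬p3: Gödel ¬ of 0.01 = 0 (operand ≠ 0)
(p1 → p2): 0.88 ≤ 0.99, so result = 1
(¬p3 ∨ (p1 → p2)) = max(0, 1) = 1
¬p2: Gödel ¬ of 0.99 = 0 (operand ≠ 0)
((¬p3 ∨ (p1 → p2)) ∧ ¬p2) = min(1, 0) = 0
(p2 ∨ ((¬p3 ∨ (p1 → p2)) ∧ ¬p2)) = max(0.99, 0) = 0.99
(((¬(p2 ∨ ¬p2) ∧ p3) ∨ p3) → (p2 ∨ ((¬p3 ∨ (p1 → p2)) ∧ ¬p2))): 0.01 ≤ 0.99, so result = 1
¬(((¬(p2 ∨ ¬p2) ∧ p3) ∨ p3) → (p2 ∨ ((¬p3 ∨ (p1 → p2)) ∧ ¬p2))): Gödel ¬ of 1 = 0 (operand ≠ 0)
¬¬(((¬(p2 ∨ ¬p2) ∧ p3) ∨ p3) → (p2 ∨ ((¬p3 ∨ (p1 → p2)) ∧ ¬p2))): Gödel ¬ of 0 = 1 (operand is 0)
(¬¬(((¬(p2 ∨ ¬p2) ∧ p3) ∨ p3) → (p2 ∨ ((¬p3 ∨ (p1 → p2)) ∧ ¬p2))) ∧ p2) = min(1, 0.99) = 0.99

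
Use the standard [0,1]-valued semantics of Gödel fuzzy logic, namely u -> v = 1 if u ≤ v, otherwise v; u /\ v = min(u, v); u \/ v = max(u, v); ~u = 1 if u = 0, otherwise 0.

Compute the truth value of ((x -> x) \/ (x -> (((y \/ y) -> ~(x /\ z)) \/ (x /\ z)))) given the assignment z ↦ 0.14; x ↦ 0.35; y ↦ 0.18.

(x -> x): 0.35 ≤ 0.35, so result = 1
(y \/ y) = max(0.18, 0.18) = 0.18
(x /\ z) = min(0.35, 0.14) = 0.14
~(x /\ z): Gödel ¬ of 0.14 = 0 (operand ≠ 0)
((y \/ y) -> ~(x /\ z)): 0.18 > 0, so result = 0
(x /\ z) = min(0.35, 0.14) = 0.14
(((y \/ y) -> ~(x /\ z)) \/ (x /\ z)) = max(0, 0.14) = 0.14
(x -> (((y \/ y) -> ~(x /\ z)) \/ (x /\ z))): 0.35 > 0.14, so result = 0.14
((x -> x) \/ (x -> (((y \/ y) -> ~(x /\ z)) \/ (x /\ z)))) = max(1, 0.14) = 1

1.00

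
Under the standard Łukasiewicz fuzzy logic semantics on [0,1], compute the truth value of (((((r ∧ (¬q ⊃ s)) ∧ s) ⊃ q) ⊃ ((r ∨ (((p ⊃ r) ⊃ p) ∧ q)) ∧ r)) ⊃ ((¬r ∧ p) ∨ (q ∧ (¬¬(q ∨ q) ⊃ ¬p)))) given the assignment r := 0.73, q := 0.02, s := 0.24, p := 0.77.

¬q: Łukasiewicz ¬ gives 1 − 0.02 = 0.98
(¬q ⊃ s): min(1, 1 − 0.98 + 0.24) = 0.26
(r ∧ (¬q ⊃ s)) = min(0.73, 0.26) = 0.26
((r ∧ (¬q ⊃ s)) ∧ s) = min(0.26, 0.24) = 0.24
(((r ∧ (¬q ⊃ s)) ∧ s) ⊃ q): min(1, 1 − 0.24 + 0.02) = 0.78
(p ⊃ r): min(1, 1 − 0.77 + 0.73) = 0.96
((p ⊃ r) ⊃ p): min(1, 1 − 0.96 + 0.77) = 0.81
(((p ⊃ r) ⊃ p) ∧ q) = min(0.81, 0.02) = 0.02
(r ∨ (((p ⊃ r) ⊃ p) ∧ q)) = max(0.73, 0.02) = 0.73
((r ∨ (((p ⊃ r) ⊃ p) ∧ q)) ∧ r) = min(0.73, 0.73) = 0.73
((((r ∧ (¬q ⊃ s)) ∧ s) ⊃ q) ⊃ ((r ∨ (((p ⊃ r) ⊃ p) ∧ q)) ∧ r)): min(1, 1 − 0.78 + 0.73) = 0.95
¬r: Łukasiewicz ¬ gives 1 − 0.73 = 0.27
(¬r ∧ p) = min(0.27, 0.77) = 0.27
(q ∨ q) = max(0.02, 0.02) = 0.02
¬(q ∨ q): Łukasiewicz ¬ gives 1 − 0.02 = 0.98
¬¬(q ∨ q): Łukasiewicz ¬ gives 1 − 0.98 = 0.02
¬p: Łukasiewicz ¬ gives 1 − 0.77 = 0.23
(¬¬(q ∨ q) ⊃ ¬p): min(1, 1 − 0.02 + 0.23) = 1
(q ∧ (¬¬(q ∨ q) ⊃ ¬p)) = min(0.02, 1) = 0.02
((¬r ∧ p) ∨ (q ∧ (¬¬(q ∨ q) ⊃ ¬p))) = max(0.27, 0.02) = 0.27
(((((r ∧ (¬q ⊃ s)) ∧ s) ⊃ q) ⊃ ((r ∨ (((p ⊃ r) ⊃ p) ∧ q)) ∧ r)) ⊃ ((¬r ∧ p) ∨ (q ∧ (¬¬(q ∨ q) ⊃ ¬p)))): min(1, 1 − 0.95 + 0.27) = 0.32

0.32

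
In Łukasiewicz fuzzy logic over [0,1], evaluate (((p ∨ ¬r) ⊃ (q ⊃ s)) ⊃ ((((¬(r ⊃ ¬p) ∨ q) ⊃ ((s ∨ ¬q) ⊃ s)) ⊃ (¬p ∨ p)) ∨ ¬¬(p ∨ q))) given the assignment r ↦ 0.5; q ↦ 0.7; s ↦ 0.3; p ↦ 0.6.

¬r: Łukasiewicz ¬ gives 1 − 0.5 = 0.5
(p ∨ ¬r) = max(0.6, 0.5) = 0.6
(q ⊃ s): min(1, 1 − 0.7 + 0.3) = 0.6
((p ∨ ¬r) ⊃ (q ⊃ s)): min(1, 1 − 0.6 + 0.6) = 1
¬p: Łukasiewicz ¬ gives 1 − 0.6 = 0.4
(r ⊃ ¬p): min(1, 1 − 0.5 + 0.4) = 0.9
¬(r ⊃ ¬p): Łukasiewicz ¬ gives 1 − 0.9 = 0.1
(¬(r ⊃ ¬p) ∨ q) = max(0.1, 0.7) = 0.7
¬q: Łukasiewicz ¬ gives 1 − 0.7 = 0.3
(s ∨ ¬q) = max(0.3, 0.3) = 0.3
((s ∨ ¬q) ⊃ s): min(1, 1 − 0.3 + 0.3) = 1
((¬(r ⊃ ¬p) ∨ q) ⊃ ((s ∨ ¬q) ⊃ s)): min(1, 1 − 0.7 + 1) = 1
¬p: Łukasiewicz ¬ gives 1 − 0.6 = 0.4
(¬p ∨ p) = max(0.4, 0.6) = 0.6
(((¬(r ⊃ ¬p) ∨ q) ⊃ ((s ∨ ¬q) ⊃ s)) ⊃ (¬p ∨ p)): min(1, 1 − 1 + 0.6) = 0.6
(p ∨ q) = max(0.6, 0.7) = 0.7
¬(p ∨ q): Łukasiewicz ¬ gives 1 − 0.7 = 0.3
¬¬(p ∨ q): Łukasiewicz ¬ gives 1 − 0.3 = 0.7
((((¬(r ⊃ ¬p) ∨ q) ⊃ ((s ∨ ¬q) ⊃ s)) ⊃ (¬p ∨ p)) ∨ ¬¬(p ∨ q)) = max(0.6, 0.7) = 0.7
(((p ∨ ¬r) ⊃ (q ⊃ s)) ⊃ ((((¬(r ⊃ ¬p) ∨ q) ⊃ ((s ∨ ¬q) ⊃ s)) ⊃ (¬p ∨ p)) ∨ ¬¬(p ∨ q))): min(1, 1 − 1 + 0.7) = 0.7

0.70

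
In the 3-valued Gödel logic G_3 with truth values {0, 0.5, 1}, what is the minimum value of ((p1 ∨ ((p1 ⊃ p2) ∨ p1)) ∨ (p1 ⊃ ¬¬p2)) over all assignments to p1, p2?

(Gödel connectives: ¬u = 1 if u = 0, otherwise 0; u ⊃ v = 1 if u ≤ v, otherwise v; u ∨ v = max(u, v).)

0.50

The minimum is attained at p1 = 0.5, p2 = 0:
  (p1 ⊃ p2): 0.5 > 0, so result = 0
  ((p1 ⊃ p2) ∨ p1) = max(0, 0.5) = 0.5
  (p1 ∨ ((p1 ⊃ p2) ∨ p1)) = max(0.5, 0.5) = 0.5
  ¬p2: Gödel ¬ of 0 = 1 (operand is 0)
  ¬¬p2: Gödel ¬ of 1 = 0 (operand ≠ 0)
  (p1 ⊃ ¬¬p2): 0.5 > 0, so result = 0
  ((p1 ∨ ((p1 ⊃ p2) ∨ p1)) ∨ (p1 ⊃ ¬¬p2)) = max(0.5, 0) = 0.5
Checking all 9 assignments confirms none give a value below 0.50.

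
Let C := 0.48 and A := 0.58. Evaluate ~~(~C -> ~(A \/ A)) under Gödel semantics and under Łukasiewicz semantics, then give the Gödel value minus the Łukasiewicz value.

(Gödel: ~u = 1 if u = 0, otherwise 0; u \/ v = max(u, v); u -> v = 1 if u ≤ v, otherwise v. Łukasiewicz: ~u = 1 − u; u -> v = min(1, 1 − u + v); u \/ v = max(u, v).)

0.10

Gödel evaluation:
  ~C: Gödel ¬ of 0.48 = 0 (operand ≠ 0)
  (A \/ A) = max(0.58, 0.58) = 0.58
  ~(A \/ A): Gödel ¬ of 0.58 = 0 (operand ≠ 0)
  (~C -> ~(A \/ A)): 0 ≤ 0, so result = 1
  ~(~C -> ~(A \/ A)): Gödel ¬ of 1 = 0 (operand ≠ 0)
  ~~(~C -> ~(A \/ A)): Gödel ¬ of 0 = 1 (operand is 0)
  Gödel value = 1
Łukasiewicz evaluation:
  ~C: Łukasiewicz ¬ gives 1 − 0.48 = 0.52
  (A \/ A) = max(0.58, 0.58) = 0.58
  ~(A \/ A): Łukasiewicz ¬ gives 1 − 0.58 = 0.42
  (~C -> ~(A \/ A)): min(1, 1 − 0.52 + 0.42) = 0.9
  ~(~C -> ~(A \/ A)): Łukasiewicz ¬ gives 1 − 0.9 = 0.1
  ~~(~C -> ~(A \/ A)): Łukasiewicz ¬ gives 1 − 0.1 = 0.9
  Łukasiewicz value = 0.9
Difference: 1 − 0.9 = 0.10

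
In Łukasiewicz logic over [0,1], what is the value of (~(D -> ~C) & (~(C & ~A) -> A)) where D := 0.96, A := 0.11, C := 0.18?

0.14

~C: Łukasiewicz ¬ gives 1 − 0.18 = 0.82
(D -> ~C): min(1, 1 − 0.96 + 0.82) = 0.86
~(D -> ~C): Łukasiewicz ¬ gives 1 − 0.86 = 0.14
~A: Łukasiewicz ¬ gives 1 − 0.11 = 0.89
(C & ~A) = min(0.18, 0.89) = 0.18
~(C & ~A): Łukasiewicz ¬ gives 1 − 0.18 = 0.82
(~(C & ~A) -> A): min(1, 1 − 0.82 + 0.11) = 0.29
(~(D -> ~C) & (~(C & ~A) -> A)) = min(0.14, 0.29) = 0.14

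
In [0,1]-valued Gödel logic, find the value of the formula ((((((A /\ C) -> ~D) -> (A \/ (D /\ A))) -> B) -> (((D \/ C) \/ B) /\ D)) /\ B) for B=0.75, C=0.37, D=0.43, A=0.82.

(A /\ C) = min(0.82, 0.37) = 0.37
~D: Gödel ¬ of 0.43 = 0 (operand ≠ 0)
((A /\ C) -> ~D): 0.37 > 0, so result = 0
(D /\ A) = min(0.43, 0.82) = 0.43
(A \/ (D /\ A)) = max(0.82, 0.43) = 0.82
(((A /\ C) -> ~D) -> (A \/ (D /\ A))): 0 ≤ 0.82, so result = 1
((((A /\ C) -> ~D) -> (A \/ (D /\ A))) -> B): 1 > 0.75, so result = 0.75
(D \/ C) = max(0.43, 0.37) = 0.43
((D \/ C) \/ B) = max(0.43, 0.75) = 0.75
(((D \/ C) \/ B) /\ D) = min(0.75, 0.43) = 0.43
(((((A /\ C) -> ~D) -> (A \/ (D /\ A))) -> B) -> (((D \/ C) \/ B) /\ D)): 0.75 > 0.43, so result = 0.43
((((((A /\ C) -> ~D) -> (A \/ (D /\ A))) -> B) -> (((D \/ C) \/ B) /\ D)) /\ B) = min(0.43, 0.75) = 0.43

0.43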